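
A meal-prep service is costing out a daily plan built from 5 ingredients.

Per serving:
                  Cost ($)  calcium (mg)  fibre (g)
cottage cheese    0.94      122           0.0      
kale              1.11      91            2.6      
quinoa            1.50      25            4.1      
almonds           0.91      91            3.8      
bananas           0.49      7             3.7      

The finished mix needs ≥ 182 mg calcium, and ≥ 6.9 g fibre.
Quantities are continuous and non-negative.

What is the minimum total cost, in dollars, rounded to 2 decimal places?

$1.78

Let x1 = servings of cottage cheese, x2 = servings of kale, x3 = servings of quinoa, x4 = servings of almonds, x5 = servings of bananas.
Minimise 0.94x1 + 1.11x2 + 1.5x3 + 0.91x4 + 0.49x5 s.t.:
  122x1 + 91x2 + 25x3 + 91x4 + 7x5 ≥ 182   (calcium)
  2.6x2 + 4.1x3 + 3.8x4 + 3.7x5 ≥ 6.9   (fibre)
  x1, x2, x3, x4, x5 ≥ 0.
At the optimum only cottage cheese, almonds are positive (kale, quinoa, bananas = 0). There the calcium and fibre constraints are tight.
Solving gives x1 = 0.1374, x4 = 1.816.
Total cost: 0.94·0.1374 + 0.91·1.816 = 1.7817.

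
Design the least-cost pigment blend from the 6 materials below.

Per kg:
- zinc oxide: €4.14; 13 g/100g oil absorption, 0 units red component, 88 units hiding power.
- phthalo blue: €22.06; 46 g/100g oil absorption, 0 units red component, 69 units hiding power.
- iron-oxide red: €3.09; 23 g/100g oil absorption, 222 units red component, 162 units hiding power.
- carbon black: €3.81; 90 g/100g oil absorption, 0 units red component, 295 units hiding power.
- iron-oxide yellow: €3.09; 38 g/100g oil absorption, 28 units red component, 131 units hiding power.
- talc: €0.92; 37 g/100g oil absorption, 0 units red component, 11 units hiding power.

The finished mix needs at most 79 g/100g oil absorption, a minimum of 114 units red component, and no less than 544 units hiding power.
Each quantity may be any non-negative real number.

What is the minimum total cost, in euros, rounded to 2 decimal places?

€10.31

Let x1 = kg of zinc oxide, x2 = kg of phthalo blue, x3 = kg of iron-oxide red, x4 = kg of carbon black, x5 = kg of iron-oxide yellow, x6 = kg of talc.
Minimise 4.14x1 + 22.06x2 + 3.09x3 + 3.81x4 + 3.09x5 + 0.92x6 with:
  13x1 + 46x2 + 23x3 + 90x4 + 38x5 + 37x6 ≤ 79   (oil absorption)
  222x3 + 28x5 ≥ 114   (red component)
  88x1 + 69x2 + 162x3 + 295x4 + 131x5 + 11x6 ≥ 544   (hiding power)
  x1, x2, x3, x4, x5, x6 ≥ 0.
The cheapest feasible vertex uses only iron-oxide red, carbon black; zinc oxide, phthalo blue, iron-oxide yellow, talc are not used. There the oil absorption and hiding power constraints are tight.
So iron-oxide red = 3.291 kg, carbon black = 0.03669 kg.
Total cost: 3.09·3.291 + 3.81·0.03669 = 10.3090.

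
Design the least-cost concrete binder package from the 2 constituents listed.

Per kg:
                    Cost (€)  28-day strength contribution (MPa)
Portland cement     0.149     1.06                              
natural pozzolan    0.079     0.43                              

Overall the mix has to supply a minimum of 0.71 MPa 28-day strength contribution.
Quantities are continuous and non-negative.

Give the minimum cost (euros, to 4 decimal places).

This is a linear program. Let x1 = kg of Portland cement, x2 = kg of natural pozzolan.
Minimize 0.149x1 + 0.079x2 subject to:
  1.06x1 + 0.43x2 ≥ 0.71   (28-day strength contribution)
  x1, x2 ≥ 0.
The minimum-cost mix takes nothing from natural pozzolan — only Portland cement. The 28-day strength contribution requirement is met with equality.
Solving gives x1 = 0.6698.
Objective = 0.149·0.6698 = 0.099800.

€0.0998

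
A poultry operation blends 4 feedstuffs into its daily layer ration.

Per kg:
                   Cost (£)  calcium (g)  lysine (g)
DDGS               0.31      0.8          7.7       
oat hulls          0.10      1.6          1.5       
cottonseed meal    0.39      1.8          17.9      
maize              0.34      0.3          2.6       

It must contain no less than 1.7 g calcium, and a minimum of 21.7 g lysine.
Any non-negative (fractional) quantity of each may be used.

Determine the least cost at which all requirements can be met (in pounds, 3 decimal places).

£0.473

Set it up as a linear program. Let x1 = kg of DDGS, x2 = kg of oat hulls, x3 = kg of cottonseed meal, x4 = kg of maize.
Minimise 0.31x1 + 0.1x2 + 0.39x3 + 0.34x4 with:
  0.8x1 + 1.6x2 + 1.8x3 + 0.3x4 ≥ 1.7   (calcium)
  7.7x1 + 1.5x2 + 17.9x3 + 2.6x4 ≥ 21.7   (lysine)
  x1, x2, x3, x4 ≥ 0.
At the optimum only cottonseed meal is positive (DDGS, oat hulls, maize = 0). Binding constraint: lysine.
Solving gives x3 = 1.212.
Objective = 0.39·1.212 = 0.47268.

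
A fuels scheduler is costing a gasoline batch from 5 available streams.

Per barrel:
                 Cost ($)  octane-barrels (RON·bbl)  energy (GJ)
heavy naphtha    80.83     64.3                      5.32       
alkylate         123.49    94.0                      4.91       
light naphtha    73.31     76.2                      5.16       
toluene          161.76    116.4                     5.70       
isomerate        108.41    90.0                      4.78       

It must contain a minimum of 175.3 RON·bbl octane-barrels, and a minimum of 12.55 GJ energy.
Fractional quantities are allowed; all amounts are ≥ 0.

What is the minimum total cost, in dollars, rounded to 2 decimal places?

$178.30

Let x1 = barrels of heavy naphtha, x2 = barrels of alkylate, x3 = barrels of light naphtha, x4 = barrels of toluene, x5 = barrels of isomerate.
min 80.83x1 + 123.49x2 + 73.31x3 + 161.76x4 + 108.41x5 subject to:
  64.3x1 + 94x2 + 76.2x3 + 116.4x4 + 90x5 ≥ 175.3   (octane-barrels)
  5.32x1 + 4.91x2 + 5.16x3 + 5.7x4 + 4.78x5 ≥ 12.55   (energy)
  x1, x2, x3, x4, x5 ≥ 0.
The minimum-cost mix takes nothing from heavy naphtha, alkylate, toluene, isomerate — only light naphtha. The energy requirement is met with equality.
Solving gives x3 = 2.4322.
Objective = 73.31·2.4322 = 178.3046.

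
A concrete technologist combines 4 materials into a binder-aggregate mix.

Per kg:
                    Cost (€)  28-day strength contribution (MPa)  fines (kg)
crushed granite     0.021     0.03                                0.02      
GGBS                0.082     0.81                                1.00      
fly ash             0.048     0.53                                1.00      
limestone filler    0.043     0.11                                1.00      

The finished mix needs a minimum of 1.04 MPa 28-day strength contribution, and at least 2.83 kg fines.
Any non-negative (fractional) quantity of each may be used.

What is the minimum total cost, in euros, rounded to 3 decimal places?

Set it up as a linear program. Let x1 = kg of crushed granite, x2 = kg of GGBS, x3 = kg of fly ash, x4 = kg of limestone filler.
min 0.021x1 + 0.082x2 + 0.048x3 + 0.043x4 subject to:
  0.03x1 + 0.81x2 + 0.53x3 + 0.11x4 ≥ 1.04   (28-day strength contribution)
  0.02x1 + 1x2 + 1x3 + 1x4 ≥ 2.83   (fines)
  x1, x2, x3, x4 ≥ 0.
At the optimum only fly ash, limestone filler are positive (crushed granite, GGBS = 0). Binding constraints: 28-day strength contribution and fines.
Optimal quantities: fly ash = 1.735 kg, limestone filler = 1.095 kg.
Total cost: 0.048·1.735 + 0.043·1.095 = 0.13037.

€0.130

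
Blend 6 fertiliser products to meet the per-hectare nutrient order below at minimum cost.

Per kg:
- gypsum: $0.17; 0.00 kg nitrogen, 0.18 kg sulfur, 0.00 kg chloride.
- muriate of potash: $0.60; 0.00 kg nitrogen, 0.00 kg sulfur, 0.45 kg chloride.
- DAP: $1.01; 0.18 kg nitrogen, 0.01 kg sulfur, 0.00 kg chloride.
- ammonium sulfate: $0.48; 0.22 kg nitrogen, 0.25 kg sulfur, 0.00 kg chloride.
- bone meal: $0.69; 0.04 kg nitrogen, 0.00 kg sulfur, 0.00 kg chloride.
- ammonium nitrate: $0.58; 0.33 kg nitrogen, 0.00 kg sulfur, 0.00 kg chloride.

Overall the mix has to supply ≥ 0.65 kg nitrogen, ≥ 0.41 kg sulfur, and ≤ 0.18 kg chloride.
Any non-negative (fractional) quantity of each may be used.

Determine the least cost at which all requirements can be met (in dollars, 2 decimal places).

$1.30

Let x1 = kg of gypsum, x2 = kg of muriate of potash, x3 = kg of DAP, x4 = kg of ammonium sulfate, x5 = kg of bone meal, x6 = kg of ammonium nitrate.
min 0.17x1 + 0.6x2 + 1.01x3 + 0.48x4 + 0.69x5 + 0.58x6 subject to:
  0.18x3 + 0.22x4 + 0.04x5 + 0.33x6 ≥ 0.65   (nitrogen)
  0.18x1 + 0.01x3 + 0.25x4 ≥ 0.41   (sulfur)
  0.45x2 ≤ 0.18   (chloride)
  x1, x2, x3, x4, x5, x6 ≥ 0.
The cheapest feasible vertex uses only ammonium sulfate, ammonium nitrate; gypsum, muriate of potash, DAP, bone meal are not used. Binding constraints: nitrogen and sulfur.
Optimal quantities: ammonium sulfate = 1.64 kg, ammonium nitrate = 0.8764 kg.
Cost = 0.48·1.64 + 0.58·0.8764 = 1.2955.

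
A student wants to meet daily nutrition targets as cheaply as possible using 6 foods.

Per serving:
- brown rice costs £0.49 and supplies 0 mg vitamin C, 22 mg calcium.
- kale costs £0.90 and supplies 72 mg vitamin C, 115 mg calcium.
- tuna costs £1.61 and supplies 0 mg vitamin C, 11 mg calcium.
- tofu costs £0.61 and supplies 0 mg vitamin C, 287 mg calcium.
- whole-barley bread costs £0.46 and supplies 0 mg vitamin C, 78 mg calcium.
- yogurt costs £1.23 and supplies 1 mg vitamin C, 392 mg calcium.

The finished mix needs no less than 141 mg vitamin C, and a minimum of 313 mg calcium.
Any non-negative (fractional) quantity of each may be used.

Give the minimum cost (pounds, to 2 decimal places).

Let x1 = servings of brown rice, x2 = servings of kale, x3 = servings of tuna, x4 = servings of tofu, x5 = servings of whole-barley bread, x6 = servings of yogurt.
Minimize 0.49x1 + 0.9x2 + 1.61x3 + 0.61x4 + 0.46x5 + 1.23x6 with:
  72x2 + 1x6 ≥ 141   (vitamin C)
  22x1 + 115x2 + 11x3 + 287x4 + 78x5 + 392x6 ≥ 313   (calcium)
  x1, x2, x3, x4, x5, x6 ≥ 0.
The minimum-cost mix takes nothing from brown rice, tuna, whole-barley bread, yogurt — only kale, tofu. Binding constraints: vitamin C and calcium.
So kale = 1.958 servings, tofu = 0.3059 servings.
Hence cost = 0.9·1.958 + 0.61·0.3059 = £1.9488.

£1.95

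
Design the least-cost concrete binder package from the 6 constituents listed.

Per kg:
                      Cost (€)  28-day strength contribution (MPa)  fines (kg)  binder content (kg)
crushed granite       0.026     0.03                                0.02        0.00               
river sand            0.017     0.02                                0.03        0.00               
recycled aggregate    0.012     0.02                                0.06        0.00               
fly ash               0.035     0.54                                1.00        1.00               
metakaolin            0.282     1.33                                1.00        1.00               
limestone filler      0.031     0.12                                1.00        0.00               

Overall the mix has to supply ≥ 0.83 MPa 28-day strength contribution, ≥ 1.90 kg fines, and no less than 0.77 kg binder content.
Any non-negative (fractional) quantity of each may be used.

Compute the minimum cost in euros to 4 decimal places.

This is a linear program. Let x1 = kg of crushed granite, x2 = kg of river sand, x3 = kg of recycled aggregate, x4 = kg of fly ash, x5 = kg of metakaolin, x6 = kg of limestone filler.
Minimize 0.026x1 + 0.017x2 + 0.012x3 + 0.035x4 + 0.282x5 + 0.031x6 subject to:
  0.03x1 + 0.02x2 + 0.02x3 + 0.54x4 + 1.33x5 + 0.12x6 ≥ 0.83   (28-day strength contribution)
  0.02x1 + 0.03x2 + 0.06x3 + 1x4 + 1x5 + 1x6 ≥ 1.9   (fines)
  1x4 + 1x5 ≥ 0.77   (binder content)
  x1, x2, x3, x4, x5, x6 ≥ 0.
The optimal basis is {fly ash, limestone filler}; crushed granite, river sand, recycled aggregate, metakaolin drop out. Binding constraints: 28-day strength contribution and fines.
Optimal quantities: fly ash = 1.433 kg, limestone filler = 0.4667 kg.
Objective = 0.035·1.433 + 0.031·0.4667 = 0.064623.

€0.0646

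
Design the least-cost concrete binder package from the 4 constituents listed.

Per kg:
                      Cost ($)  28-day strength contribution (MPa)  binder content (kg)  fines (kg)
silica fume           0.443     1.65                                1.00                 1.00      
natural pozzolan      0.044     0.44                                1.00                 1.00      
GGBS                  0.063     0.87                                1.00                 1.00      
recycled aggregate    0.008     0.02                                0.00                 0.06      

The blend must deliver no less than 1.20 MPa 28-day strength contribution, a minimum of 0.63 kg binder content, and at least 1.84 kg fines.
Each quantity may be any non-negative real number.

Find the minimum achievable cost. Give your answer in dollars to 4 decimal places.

$0.0982

Let x1 = kg of silica fume, x2 = kg of natural pozzolan, x3 = kg of GGBS, x4 = kg of recycled aggregate.
min 0.443x1 + 0.044x2 + 0.063x3 + 0.008x4 s.t.:
  1.65x1 + 0.44x2 + 0.87x3 + 0.02x4 ≥ 1.2   (28-day strength contribution)
  1x1 + 1x2 + 1x3 ≥ 0.63   (binder content)
  1x1 + 1x2 + 1x3 + 0.06x4 ≥ 1.84   (fines)
  x1, x2, x3, x4 ≥ 0.
At the optimum only natural pozzolan, GGBS are positive (silica fume, recycled aggregate = 0). The 28-day strength contribution and fines requirements are met with equality.
Optimal quantities: natural pozzolan = 0.9321 kg, GGBS = 0.9079 kg.
Hence cost = 0.044·0.9321 + 0.063·0.9079 = $0.098210.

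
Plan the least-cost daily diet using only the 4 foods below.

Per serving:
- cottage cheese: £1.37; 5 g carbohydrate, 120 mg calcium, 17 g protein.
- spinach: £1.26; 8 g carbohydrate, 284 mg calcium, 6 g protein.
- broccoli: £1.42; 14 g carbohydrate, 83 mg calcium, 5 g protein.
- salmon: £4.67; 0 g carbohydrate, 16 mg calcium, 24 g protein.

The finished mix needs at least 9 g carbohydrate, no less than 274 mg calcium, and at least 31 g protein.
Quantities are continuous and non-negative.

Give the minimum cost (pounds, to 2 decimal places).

Let x1 = servings of cottage cheese, x2 = servings of spinach, x3 = servings of broccoli, x4 = servings of salmon.
Minimize 1.37x1 + 1.26x2 + 1.42x3 + 4.67x4 subject to:
  5x1 + 8x2 + 14x3 ≥ 9   (carbohydrate)
  120x1 + 284x2 + 83x3 + 16x4 ≥ 274   (calcium)
  17x1 + 6x2 + 5x3 + 24x4 ≥ 31   (protein)
  x1, x2, x3, x4 ≥ 0.
The cheapest feasible vertex uses only cottage cheese, spinach; broccoli, salmon are not used. The calcium and protein requirements are met with equality.
That vertex is x1 = 1.743, x2 = 0.2283.
Hence cost = 1.37·1.743 + 1.26·0.2283 = £2.6756.

£2.68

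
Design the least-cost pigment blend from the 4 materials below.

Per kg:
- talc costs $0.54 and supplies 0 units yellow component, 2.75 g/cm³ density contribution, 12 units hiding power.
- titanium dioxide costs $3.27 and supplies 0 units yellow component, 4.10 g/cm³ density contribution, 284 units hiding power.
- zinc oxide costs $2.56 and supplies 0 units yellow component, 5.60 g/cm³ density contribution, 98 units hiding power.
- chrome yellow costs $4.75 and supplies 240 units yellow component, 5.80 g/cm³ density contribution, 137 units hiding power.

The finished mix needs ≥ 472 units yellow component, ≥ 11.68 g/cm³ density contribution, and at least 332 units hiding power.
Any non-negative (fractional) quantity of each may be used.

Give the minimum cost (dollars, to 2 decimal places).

$10.06

Let x1 = kg of talc, x2 = kg of titanium dioxide, x3 = kg of zinc oxide, x4 = kg of chrome yellow.
min 0.54x1 + 3.27x2 + 2.56x3 + 4.75x4 subject to:
  240x4 ≥ 472   (yellow component)
  2.75x1 + 4.1x2 + 5.6x3 + 5.8x4 ≥ 11.68   (density contribution)
  12x1 + 284x2 + 98x3 + 137x4 ≥ 332   (hiding power)
  x1, x2, x3, x4 ≥ 0.
The minimum-cost mix takes nothing from talc, zinc oxide — only titanium dioxide, chrome yellow. Binding constraints: yellow component and hiding power.
Solving gives x2 = 0.2203, x4 = 1.967.
Objective = 3.27·0.2203 + 4.75·1.967 = 10.0636.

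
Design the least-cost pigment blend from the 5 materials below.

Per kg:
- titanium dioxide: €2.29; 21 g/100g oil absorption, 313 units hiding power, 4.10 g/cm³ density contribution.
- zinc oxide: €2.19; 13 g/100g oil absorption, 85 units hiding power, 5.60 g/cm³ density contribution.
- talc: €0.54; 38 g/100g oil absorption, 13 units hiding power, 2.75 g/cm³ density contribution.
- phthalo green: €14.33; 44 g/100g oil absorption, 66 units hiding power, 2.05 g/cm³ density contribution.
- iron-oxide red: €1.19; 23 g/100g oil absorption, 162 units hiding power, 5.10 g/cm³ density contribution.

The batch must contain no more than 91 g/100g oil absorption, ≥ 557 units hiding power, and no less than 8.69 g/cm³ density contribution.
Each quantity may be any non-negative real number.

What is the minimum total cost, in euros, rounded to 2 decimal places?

Treat it as an LP. Let x1 = kg of titanium dioxide, x2 = kg of zinc oxide, x3 = kg of talc, x4 = kg of phthalo green, x5 = kg of iron-oxide red.
Minimise 2.29x1 + 2.19x2 + 0.54x3 + 14.33x4 + 1.19x5 with:
  21x1 + 13x2 + 38x3 + 44x4 + 23x5 ≤ 91   (oil absorption)
  313x1 + 85x2 + 13x3 + 66x4 + 162x5 ≥ 557   (hiding power)
  4.1x1 + 5.6x2 + 2.75x3 + 2.05x4 + 5.1x5 ≥ 8.69   (density contribution)
  x1, x2, x3, x4, x5 ≥ 0.
The cheapest feasible vertex uses only titanium dioxide, iron-oxide red; zinc oxide, talc, phthalo green are not used. Binding constraints: hiding power and density contribution.
That vertex is x1 = 1.537, x5 = 0.4681.
Hence cost = 2.29·1.537 + 1.19·0.4681 = €4.0768.

€4.08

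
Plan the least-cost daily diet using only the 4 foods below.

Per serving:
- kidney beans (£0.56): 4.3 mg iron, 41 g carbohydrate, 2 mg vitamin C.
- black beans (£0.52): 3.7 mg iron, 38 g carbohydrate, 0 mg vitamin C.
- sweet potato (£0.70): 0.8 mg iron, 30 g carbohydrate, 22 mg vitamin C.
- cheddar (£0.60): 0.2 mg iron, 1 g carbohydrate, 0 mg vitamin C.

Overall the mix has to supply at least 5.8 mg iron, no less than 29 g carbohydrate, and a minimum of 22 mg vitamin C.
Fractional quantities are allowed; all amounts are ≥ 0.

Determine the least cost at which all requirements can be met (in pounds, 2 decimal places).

Let x1 = servings of kidney beans, x2 = servings of black beans, x3 = servings of sweet potato, x4 = servings of cheddar.
Minimise 0.56x1 + 0.52x2 + 0.7x3 + 0.6x4 subject to:
  4.3x1 + 3.7x2 + 0.8x3 + 0.2x4 ≥ 5.8   (iron)
  41x1 + 38x2 + 30x3 + 1x4 ≥ 29   (carbohydrate)
  2x1 + 22x3 ≥ 22   (vitamin C)
  x1, x2, x3, x4 ≥ 0.
The optimal basis is {kidney beans, sweet potato}; black beans, cheddar drop out. There the iron and vitamin C constraints are tight.
So kidney beans = 1.183 servings, sweet potato = 0.8925 servings.
Total cost: 0.56·1.183 + 0.7·0.8925 = 1.2872.

£1.29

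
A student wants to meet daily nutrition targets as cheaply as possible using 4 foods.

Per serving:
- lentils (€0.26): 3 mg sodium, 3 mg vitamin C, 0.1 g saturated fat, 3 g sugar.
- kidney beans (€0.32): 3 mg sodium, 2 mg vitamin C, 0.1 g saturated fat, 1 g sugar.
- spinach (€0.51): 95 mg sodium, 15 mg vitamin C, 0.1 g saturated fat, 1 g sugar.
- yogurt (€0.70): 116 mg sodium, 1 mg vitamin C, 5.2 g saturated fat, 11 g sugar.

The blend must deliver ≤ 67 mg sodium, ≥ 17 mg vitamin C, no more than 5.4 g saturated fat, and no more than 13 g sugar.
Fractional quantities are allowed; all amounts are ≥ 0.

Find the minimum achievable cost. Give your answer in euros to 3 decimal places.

Treat it as an LP. Let x1 = servings of lentils, x2 = servings of kidney beans, x3 = servings of spinach, x4 = servings of yogurt.
Minimize 0.26x1 + 0.32x2 + 0.51x3 + 0.7x4 subject to:
  3x1 + 3x2 + 95x3 + 116x4 ≤ 67   (sodium)
  3x1 + 2x2 + 15x3 + 1x4 ≥ 17   (vitamin C)
  0.1x1 + 0.1x2 + 0.1x3 + 5.2x4 ≤ 5.4   (saturated fat)
  3x1 + 1x2 + 1x3 + 11x4 ≤ 13   (sugar)
  x1, x2, x3, x4 ≥ 0.
The minimum-cost mix takes nothing from kidney beans, yogurt — only lentils, spinach. Binding constraints: sodium and vitamin C.
So lentils = 2.542 servings, spinach = 0.625 servings.
Cost = 0.26·2.542 + 0.51·0.625 = 0.97967.

€0.980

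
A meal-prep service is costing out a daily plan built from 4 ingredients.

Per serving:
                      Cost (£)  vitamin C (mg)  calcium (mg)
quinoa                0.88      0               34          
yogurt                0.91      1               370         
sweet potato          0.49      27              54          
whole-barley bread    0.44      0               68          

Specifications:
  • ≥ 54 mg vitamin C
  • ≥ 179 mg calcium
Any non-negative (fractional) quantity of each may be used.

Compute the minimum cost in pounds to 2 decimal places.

£1.15

Let x1 = servings of quinoa, x2 = servings of yogurt, x3 = servings of sweet potato, x4 = servings of whole-barley bread.
Minimize 0.88x1 + 0.91x2 + 0.49x3 + 0.44x4 subject to:
  1x2 + 27x3 ≥ 54   (vitamin C)
  34x1 + 370x2 + 54x3 + 68x4 ≥ 179   (calcium)
  x1, x2, x3, x4 ≥ 0.
The minimum-cost mix takes nothing from quinoa, whole-barley bread — only yogurt, sweet potato. There the vitamin C and calcium constraints are tight.
Solving gives x2 = 0.1929, x3 = 1.993.
Objective = 0.91·0.1929 + 0.49·1.993 = 1.1521.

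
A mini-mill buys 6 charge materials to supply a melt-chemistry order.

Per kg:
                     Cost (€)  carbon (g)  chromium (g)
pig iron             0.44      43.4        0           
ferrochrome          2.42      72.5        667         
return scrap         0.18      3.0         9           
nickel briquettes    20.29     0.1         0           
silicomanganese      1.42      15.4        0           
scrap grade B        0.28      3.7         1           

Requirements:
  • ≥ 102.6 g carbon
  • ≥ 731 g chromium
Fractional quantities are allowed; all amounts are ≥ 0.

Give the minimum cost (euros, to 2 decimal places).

Treat it as an LP. Let x1 = kg of pig iron, x2 = kg of ferrochrome, x3 = kg of return scrap, x4 = kg of nickel briquettes, x5 = kg of silicomanganese, x6 = kg of scrap grade B.
Minimize 0.44x1 + 2.42x2 + 0.18x3 + 20.29x4 + 1.42x5 + 0.28x6 with:
  43.4x1 + 72.5x2 + 3x3 + 0.1x4 + 15.4x5 + 3.7x6 ≥ 102.6   (carbon)
  667x2 + 9x3 + 1x6 ≥ 731   (chromium)
  x1, x2, x3, x4, x5, x6 ≥ 0.
The optimal basis is {pig iron, ferrochrome}; return scrap, nickel briquettes, silicomanganese, scrap grade B drop out. The carbon and chromium requirements are met with equality.
Solving gives x1 = 0.5333, x2 = 1.096.
Objective = 0.44·0.5333 + 2.42·1.096 = 2.8870.

€2.89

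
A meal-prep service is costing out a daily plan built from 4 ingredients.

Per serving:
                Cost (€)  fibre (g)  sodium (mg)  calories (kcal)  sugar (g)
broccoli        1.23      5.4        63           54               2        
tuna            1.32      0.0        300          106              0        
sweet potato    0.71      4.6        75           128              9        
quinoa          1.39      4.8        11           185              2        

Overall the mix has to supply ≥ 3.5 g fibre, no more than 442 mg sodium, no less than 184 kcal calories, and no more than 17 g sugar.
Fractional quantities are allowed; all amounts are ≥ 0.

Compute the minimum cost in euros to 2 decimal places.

€1.02

Treat it as an LP. Let x1 = servings of broccoli, x2 = servings of tuna, x3 = servings of sweet potato, x4 = servings of quinoa.
min 1.23x1 + 1.32x2 + 0.71x3 + 1.39x4 s.t.:
  5.4x1 + 4.6x3 + 4.8x4 ≥ 3.5   (fibre)
  63x1 + 300x2 + 75x3 + 11x4 ≤ 442   (sodium)
  54x1 + 106x2 + 128x3 + 185x4 ≥ 184   (calories)
  2x1 + 9x3 + 2x4 ≤ 17   (sugar)
  x1, x2, x3, x4 ≥ 0.
The cheapest feasible vertex uses only sweet potato; broccoli, tuna, quinoa are not used. There the calories constraint is tight.
That vertex is x3 = 1.438.
Objective = 0.71·1.438 = 1.0210.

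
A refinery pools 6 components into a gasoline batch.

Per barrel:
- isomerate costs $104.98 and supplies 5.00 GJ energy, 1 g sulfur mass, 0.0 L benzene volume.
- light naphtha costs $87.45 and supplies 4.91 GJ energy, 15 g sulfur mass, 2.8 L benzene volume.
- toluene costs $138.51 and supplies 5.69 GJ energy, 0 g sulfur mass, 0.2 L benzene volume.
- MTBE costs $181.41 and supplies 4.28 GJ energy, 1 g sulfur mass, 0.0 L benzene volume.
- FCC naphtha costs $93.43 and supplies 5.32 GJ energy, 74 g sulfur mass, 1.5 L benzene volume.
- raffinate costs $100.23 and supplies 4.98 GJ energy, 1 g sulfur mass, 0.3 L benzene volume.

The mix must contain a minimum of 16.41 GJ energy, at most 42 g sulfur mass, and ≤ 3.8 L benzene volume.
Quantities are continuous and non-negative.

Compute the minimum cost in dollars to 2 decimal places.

Let x1 = barrels of isomerate, x2 = barrels of light naphtha, x3 = barrels of toluene, x4 = barrels of MTBE, x5 = barrels of FCC naphtha, x6 = barrels of raffinate.
min 104.98x1 + 87.45x2 + 138.51x3 + 181.41x4 + 93.43x5 + 100.23x6 subject to:
  5x1 + 4.91x2 + 5.69x3 + 4.28x4 + 5.32x5 + 4.98x6 ≥ 16.41   (energy)
  1x1 + 15x2 + 1x4 + 74x5 + 1x6 ≤ 42   (sulfur mass)
  2.8x2 + 0.2x3 + 1.5x5 + 0.3x6 ≤ 3.8   (benzene volume)
  x1, x2, x3, x4, x5, x6 ≥ 0.
The minimum-cost mix takes nothing from isomerate, toluene, MTBE — only light naphtha, FCC naphtha, raffinate. Binding constraints: energy, sulfur mass, benzene volume.
Optimal quantities: light naphtha = 0.95957 barrels, FCC naphtha = 0.34632 barrels, raffinate = 1.9791 barrels.
Hence cost = 87.45·0.95957 + 93.43·0.34632 + 100.23·1.9791 = $314.6363.

$314.64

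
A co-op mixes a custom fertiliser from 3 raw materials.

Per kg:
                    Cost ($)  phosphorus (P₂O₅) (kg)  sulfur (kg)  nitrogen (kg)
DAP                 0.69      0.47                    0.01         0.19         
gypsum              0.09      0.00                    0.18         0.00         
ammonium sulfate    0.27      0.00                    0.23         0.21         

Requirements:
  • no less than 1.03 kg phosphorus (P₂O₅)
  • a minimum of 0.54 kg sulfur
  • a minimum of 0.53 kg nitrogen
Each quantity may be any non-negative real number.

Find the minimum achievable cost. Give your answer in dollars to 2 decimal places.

$1.86

Let x1 = kg of DAP, x2 = kg of gypsum, x3 = kg of ammonium sulfate.
Minimize 0.69x1 + 0.09x2 + 0.27x3 with:
  0.47x1 ≥ 1.03   (phosphorus (P₂O₅))
  0.01x1 + 0.18x2 + 0.23x3 ≥ 0.54   (sulfur)
  0.19x1 + 0.21x3 ≥ 0.53   (nitrogen)
  x1, x2, x3 ≥ 0.
The optimal mix uses every input. The phosphorus (P₂O₅), sulfur, nitrogen requirements are met with equality.
That vertex is x1 = 2.1915, x2 = 2.1869, x3 = 0.54103.
Hence cost = 0.69·2.1915 + 0.09·2.1869 + 0.27·0.54103 = $1.85503.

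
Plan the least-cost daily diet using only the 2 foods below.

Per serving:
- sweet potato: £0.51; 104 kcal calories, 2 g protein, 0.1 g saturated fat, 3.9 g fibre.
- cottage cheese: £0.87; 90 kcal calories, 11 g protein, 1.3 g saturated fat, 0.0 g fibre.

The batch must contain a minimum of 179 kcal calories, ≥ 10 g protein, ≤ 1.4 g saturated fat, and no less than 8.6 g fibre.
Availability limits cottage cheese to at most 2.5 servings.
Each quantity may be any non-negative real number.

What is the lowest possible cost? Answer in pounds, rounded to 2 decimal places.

£1.57

Treat it as an LP. Let x1 = servings of sweet potato, x2 = servings of cottage cheese.
Minimize 0.51x1 + 0.87x2 with:
  104x1 + 90x2 ≥ 179   (calories)
  2x1 + 11x2 ≥ 10   (protein)
  0.1x1 + 1.3x2 ≤ 1.4   (saturated fat)
  3.9x1 ≥ 8.6   (fibre)
  x2 ≤ 2.5
  x1, x2 ≥ 0.
Both inputs are positive at the optimum. Binding constraints: protein and fibre.
Solving gives x1 = 2.205, x2 = 0.5082.
Total cost: 0.51·2.205 + 0.87·0.5082 = 1.5667.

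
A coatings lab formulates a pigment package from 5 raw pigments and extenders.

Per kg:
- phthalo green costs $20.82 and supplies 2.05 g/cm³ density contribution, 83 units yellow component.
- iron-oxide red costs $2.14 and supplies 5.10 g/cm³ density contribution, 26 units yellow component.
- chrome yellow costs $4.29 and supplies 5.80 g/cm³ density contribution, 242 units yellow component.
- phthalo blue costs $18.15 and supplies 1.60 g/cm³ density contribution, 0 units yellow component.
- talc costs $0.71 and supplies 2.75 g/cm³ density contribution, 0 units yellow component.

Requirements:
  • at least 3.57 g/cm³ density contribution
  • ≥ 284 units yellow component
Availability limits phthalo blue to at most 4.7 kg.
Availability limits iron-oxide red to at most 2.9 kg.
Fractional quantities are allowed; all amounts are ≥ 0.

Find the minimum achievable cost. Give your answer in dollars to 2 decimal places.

$5.03

Set it up as a linear program. Let x1 = kg of phthalo green, x2 = kg of iron-oxide red, x3 = kg of chrome yellow, x4 = kg of phthalo blue, x5 = kg of talc.
min 20.82x1 + 2.14x2 + 4.29x3 + 18.15x4 + 0.71x5 subject to:
  2.05x1 + 5.1x2 + 5.8x3 + 1.6x4 + 2.75x5 ≥ 3.57   (density contribution)
  83x1 + 26x2 + 242x3 ≥ 284   (yellow component)
  x4 ≤ 4.7
  x2 ≤ 2.9
  x1, x2, x3, x4, x5 ≥ 0.
The optimal basis is {chrome yellow}; phthalo green, iron-oxide red, phthalo blue, talc drop out. Binding constraint: yellow component.
Optimal quantities: chrome yellow = 1.1736 kg.
Objective = 4.29·1.1736 = 5.0347.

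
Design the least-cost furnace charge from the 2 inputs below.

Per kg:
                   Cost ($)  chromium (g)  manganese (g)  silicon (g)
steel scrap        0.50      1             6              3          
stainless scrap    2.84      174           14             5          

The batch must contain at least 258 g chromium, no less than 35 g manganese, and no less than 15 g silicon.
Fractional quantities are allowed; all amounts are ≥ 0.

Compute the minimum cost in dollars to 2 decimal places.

$5.45

Let x1 = kg of steel scrap, x2 = kg of stainless scrap.
min 0.5x1 + 2.84x2 with:
  1x1 + 174x2 ≥ 258   (chromium)
  6x1 + 14x2 ≥ 35   (manganese)
  3x1 + 5x2 ≥ 15   (silicon)
  x1, x2 ≥ 0.
Both inputs are positive at the optimum. There the chromium and silicon constraints are tight.
So steel scrap = 2.553 kg, stainless scrap = 1.468 kg.
Objective = 0.5·2.553 + 2.84·1.468 = 5.4456.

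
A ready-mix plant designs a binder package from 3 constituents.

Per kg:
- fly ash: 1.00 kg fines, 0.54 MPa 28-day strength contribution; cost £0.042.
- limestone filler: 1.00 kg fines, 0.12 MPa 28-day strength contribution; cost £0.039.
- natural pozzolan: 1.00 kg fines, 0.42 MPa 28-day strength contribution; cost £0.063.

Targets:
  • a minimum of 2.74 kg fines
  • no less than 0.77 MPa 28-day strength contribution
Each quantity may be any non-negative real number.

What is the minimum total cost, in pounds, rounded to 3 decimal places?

£0.110

Treat it as an LP. Let x1 = kg of fly ash, x2 = kg of limestone filler, x3 = kg of natural pozzolan.
min 0.042x1 + 0.039x2 + 0.063x3 with:
  1x1 + 1x2 + 1x3 ≥ 2.74   (fines)
  0.54x1 + 0.12x2 + 0.42x3 ≥ 0.77   (28-day strength contribution)
  x1, x2, x3 ≥ 0.
The minimum-cost mix takes nothing from natural pozzolan — only fly ash, limestone filler. There the fines and 28-day strength contribution constraints are tight.
That vertex is x1 = 1.05, x2 = 1.69.
Cost = 0.042·1.05 + 0.039·1.69 = 0.11001.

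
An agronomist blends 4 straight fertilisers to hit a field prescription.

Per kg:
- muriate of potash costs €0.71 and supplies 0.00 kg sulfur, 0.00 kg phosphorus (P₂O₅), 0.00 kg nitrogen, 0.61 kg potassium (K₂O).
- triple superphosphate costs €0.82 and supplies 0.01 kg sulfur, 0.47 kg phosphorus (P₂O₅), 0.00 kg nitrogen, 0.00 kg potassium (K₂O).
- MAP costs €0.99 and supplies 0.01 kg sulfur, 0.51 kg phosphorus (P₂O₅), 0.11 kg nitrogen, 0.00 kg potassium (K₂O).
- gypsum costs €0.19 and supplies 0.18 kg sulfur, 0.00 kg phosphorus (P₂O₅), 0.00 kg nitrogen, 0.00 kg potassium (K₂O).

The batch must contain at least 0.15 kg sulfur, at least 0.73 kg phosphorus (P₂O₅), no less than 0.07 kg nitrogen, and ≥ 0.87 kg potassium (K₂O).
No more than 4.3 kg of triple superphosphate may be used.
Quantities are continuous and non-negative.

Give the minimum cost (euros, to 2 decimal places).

Let x1 = kg of muriate of potash, x2 = kg of triple superphosphate, x3 = kg of MAP, x4 = kg of gypsum.
Minimize 0.71x1 + 0.82x2 + 0.99x3 + 0.19x4 s.t.:
  0.01x2 + 0.01x3 + 0.18x4 ≥ 0.15   (sulfur)
  0.47x2 + 0.51x3 ≥ 0.73   (phosphorus (P₂O₅))
  0.11x3 ≥ 0.07   (nitrogen)
  0.61x1 ≥ 0.87   (potassium (K₂O))
  x2 ≤ 4.3
  x1, x2, x3, x4 ≥ 0.
All 4 inputs are positive at the optimum. The sulfur, phosphorus (P₂O₅), nitrogen, potassium (K₂O) requirements are met with equality.
So muriate of potash = 1.426 kg, triple superphosphate = 0.8627 kg, MAP = 0.6364 kg, gypsum = 0.7501 kg.
Hence cost = 0.71·1.426 + 0.82·0.8627 + 0.99·0.6364 + 0.19·0.7501 = €2.4924.

€2.49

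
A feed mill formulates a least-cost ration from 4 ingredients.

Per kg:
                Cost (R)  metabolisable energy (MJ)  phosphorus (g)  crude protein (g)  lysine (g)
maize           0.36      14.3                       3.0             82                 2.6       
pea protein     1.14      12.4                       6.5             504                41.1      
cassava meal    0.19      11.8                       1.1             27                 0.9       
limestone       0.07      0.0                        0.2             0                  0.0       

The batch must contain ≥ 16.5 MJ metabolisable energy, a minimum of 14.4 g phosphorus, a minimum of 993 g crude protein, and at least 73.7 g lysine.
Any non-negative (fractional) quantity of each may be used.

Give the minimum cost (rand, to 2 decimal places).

Let x1 = kg of maize, x2 = kg of pea protein, x3 = kg of cassava meal, x4 = kg of limestone.
Minimize 0.36x1 + 1.14x2 + 0.19x3 + 0.07x4 subject to:
  14.3x1 + 12.4x2 + 11.8x3 ≥ 16.5   (metabolisable energy)
  3x1 + 6.5x2 + 1.1x3 + 0.2x4 ≥ 14.4   (phosphorus)
  82x1 + 504x2 + 27x3 ≥ 993   (crude protein)
  2.6x1 + 41.1x2 + 0.9x3 ≥ 73.7   (lysine)
  x1, x2, x3, x4 ≥ 0.
At the optimum only maize, pea protein are positive (cassava meal, limestone = 0). The phosphorus and crude protein requirements are met with equality.
That vertex is x1 = 0.8203, x2 = 1.837.
Total cost: 0.36·0.8203 + 1.14·1.837 = 2.3895.

R2.39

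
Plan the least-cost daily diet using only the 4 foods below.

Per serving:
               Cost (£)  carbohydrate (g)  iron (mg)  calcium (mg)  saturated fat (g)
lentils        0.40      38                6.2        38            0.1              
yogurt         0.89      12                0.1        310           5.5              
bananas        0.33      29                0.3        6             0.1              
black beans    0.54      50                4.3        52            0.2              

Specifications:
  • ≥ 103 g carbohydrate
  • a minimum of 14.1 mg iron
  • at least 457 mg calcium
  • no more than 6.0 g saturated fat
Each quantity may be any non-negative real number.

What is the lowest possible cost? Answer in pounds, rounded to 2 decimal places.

£2.38

Set it up as a linear program. Let x1 = servings of lentils, x2 = servings of yogurt, x3 = servings of bananas, x4 = servings of black beans.
min 0.4x1 + 0.89x2 + 0.33x3 + 0.54x4 s.t.:
  38x1 + 12x2 + 29x3 + 50x4 ≥ 103   (carbohydrate)
  6.2x1 + 0.1x2 + 0.3x3 + 4.3x4 ≥ 14.1   (iron)
  38x1 + 310x2 + 6x3 + 52x4 ≥ 457   (calcium)
  0.1x1 + 5.5x2 + 0.1x3 + 0.2x4 ≤ 6   (saturated fat)
  x1, x2, x3, x4 ≥ 0.
The optimal basis is {lentils, yogurt}; bananas, black beans drop out. There the calcium and saturated fat constraints are tight.
So lentils = 3.671 servings, yogurt = 1.024 servings.
Cost = 0.4·3.671 + 0.89·1.024 = 2.3798.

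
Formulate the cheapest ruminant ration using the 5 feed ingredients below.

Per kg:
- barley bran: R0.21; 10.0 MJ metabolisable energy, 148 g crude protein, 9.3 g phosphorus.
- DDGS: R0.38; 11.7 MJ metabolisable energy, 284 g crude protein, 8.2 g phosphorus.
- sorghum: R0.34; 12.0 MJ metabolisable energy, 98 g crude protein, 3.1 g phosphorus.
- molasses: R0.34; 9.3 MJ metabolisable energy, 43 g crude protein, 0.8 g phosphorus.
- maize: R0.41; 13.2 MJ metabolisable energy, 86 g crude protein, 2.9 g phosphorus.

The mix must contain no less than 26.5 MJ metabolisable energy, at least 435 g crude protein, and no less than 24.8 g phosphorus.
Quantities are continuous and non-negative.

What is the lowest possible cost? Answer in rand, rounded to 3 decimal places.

R0.611

Treat it as an LP. Let x1 = kg of barley bran, x2 = kg of DDGS, x3 = kg of sorghum, x4 = kg of molasses, x5 = kg of maize.
Minimise 0.21x1 + 0.38x2 + 0.34x3 + 0.34x4 + 0.41x5 with:
  10x1 + 11.7x2 + 12x3 + 9.3x4 + 13.2x5 ≥ 26.5   (metabolisable energy)
  148x1 + 284x2 + 98x3 + 43x4 + 86x5 ≥ 435   (crude protein)
  9.3x1 + 8.2x2 + 3.1x3 + 0.8x4 + 2.9x5 ≥ 24.8   (phosphorus)
  x1, x2, x3, x4, x5 ≥ 0.
The optimal basis is {barley bran, DDGS}; sorghum, molasses, maize drop out. The crude protein and phosphorus requirements are met with equality.
Optimal quantities: barley bran = 2.435 kg, DDGS = 0.2627 kg.
Cost = 0.21·2.435 + 0.38·0.2627 = 0.61118.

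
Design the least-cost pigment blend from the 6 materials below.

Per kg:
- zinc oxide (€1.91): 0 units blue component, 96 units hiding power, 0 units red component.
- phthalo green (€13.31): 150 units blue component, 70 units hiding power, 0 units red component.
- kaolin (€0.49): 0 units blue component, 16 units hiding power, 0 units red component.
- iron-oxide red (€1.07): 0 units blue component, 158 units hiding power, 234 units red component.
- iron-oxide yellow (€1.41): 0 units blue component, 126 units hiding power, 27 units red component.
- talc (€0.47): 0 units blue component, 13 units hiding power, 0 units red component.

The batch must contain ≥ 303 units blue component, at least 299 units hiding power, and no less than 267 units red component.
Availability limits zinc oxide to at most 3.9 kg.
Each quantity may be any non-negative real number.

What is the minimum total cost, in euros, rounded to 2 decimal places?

€28.11

Let x1 = kg of zinc oxide, x2 = kg of phthalo green, x3 = kg of kaolin, x4 = kg of iron-oxide red, x5 = kg of iron-oxide yellow, x6 = kg of talc.
Minimise 1.91x1 + 13.31x2 + 0.49x3 + 1.07x4 + 1.41x5 + 0.47x6 with:
  150x2 ≥ 303   (blue component)
  96x1 + 70x2 + 16x3 + 158x4 + 126x5 + 13x6 ≥ 299   (hiding power)
  234x4 + 27x5 ≥ 267   (red component)
  x1 ≤ 3.9
  x1, x2, x3, x4, x5, x6 ≥ 0.
The cheapest feasible vertex uses only phthalo green, iron-oxide red; zinc oxide, kaolin, iron-oxide yellow, talc are not used. The blue component and red component requirements are met with equality.
Optimal quantities: phthalo green = 2.02 kg, iron-oxide red = 1.141 kg.
Total cost: 13.31·2.02 + 1.07·1.141 = 28.1071.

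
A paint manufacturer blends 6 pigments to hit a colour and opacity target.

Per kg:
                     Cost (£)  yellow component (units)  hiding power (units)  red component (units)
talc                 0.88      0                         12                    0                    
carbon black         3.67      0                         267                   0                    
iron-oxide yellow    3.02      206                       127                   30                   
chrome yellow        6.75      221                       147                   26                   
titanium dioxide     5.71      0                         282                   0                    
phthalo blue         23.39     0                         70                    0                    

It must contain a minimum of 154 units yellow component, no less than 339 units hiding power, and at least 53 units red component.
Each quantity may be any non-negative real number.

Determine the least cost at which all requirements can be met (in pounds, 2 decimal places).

Let x1 = kg of talc, x2 = kg of carbon black, x3 = kg of iron-oxide yellow, x4 = kg of chrome yellow, x5 = kg of titanium dioxide, x6 = kg of phthalo blue.
min 0.88x1 + 3.67x2 + 3.02x3 + 6.75x4 + 5.71x5 + 23.39x6 subject to:
  206x3 + 221x4 ≥ 154   (yellow component)
  12x1 + 267x2 + 127x3 + 147x4 + 282x5 + 70x6 ≥ 339   (hiding power)
  30x3 + 26x4 ≥ 53   (red component)
  x1, x2, x3, x4, x5, x6 ≥ 0.
At the optimum only carbon black, iron-oxide yellow are positive (talc, chrome yellow, titanium dioxide, phthalo blue = 0). There the hiding power and red component constraints are tight.
That vertex is x2 = 0.4293, x3 = 1.767.
Cost = 3.67·0.4293 + 3.02·1.767 = 6.9119.

£6.91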